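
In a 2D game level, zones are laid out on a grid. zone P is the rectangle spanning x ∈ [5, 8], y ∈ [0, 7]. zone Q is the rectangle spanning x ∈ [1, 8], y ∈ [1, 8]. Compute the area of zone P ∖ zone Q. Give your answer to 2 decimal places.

3.00

|zone P∩zone Q|: x∈[5,8], y∈[1,7] → 3·6 = 18.
|zone P| = 21.
|zone P ∖ zone Q| = |zone P| − |zone P∩zone Q| = 21 − 18 = 3.00.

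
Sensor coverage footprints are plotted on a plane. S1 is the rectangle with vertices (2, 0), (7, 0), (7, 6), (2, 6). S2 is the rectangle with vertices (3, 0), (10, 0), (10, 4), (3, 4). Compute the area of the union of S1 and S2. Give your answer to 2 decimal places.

42.00

By inclusion–exclusion:
Individual areas: |S1| = 30, |S2| = 28.
|S1∩S2|: x∈[3,7], y∈[0,4] → 4·4 = 16.
|S1 ∪ S2| = 58 − 16 = 42.00.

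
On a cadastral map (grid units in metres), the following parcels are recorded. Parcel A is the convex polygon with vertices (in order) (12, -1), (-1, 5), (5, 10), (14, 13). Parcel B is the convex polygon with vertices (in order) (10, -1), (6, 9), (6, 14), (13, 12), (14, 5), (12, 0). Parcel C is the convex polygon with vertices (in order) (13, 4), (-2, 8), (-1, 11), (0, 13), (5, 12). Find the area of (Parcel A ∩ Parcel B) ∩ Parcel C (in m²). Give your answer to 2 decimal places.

The region (Parcel A ∩ Parcel B) ∩ Parcel C is the polygon with vertices (6,9), (6,10.333), (6.5,10.5), (12.75,4.25), (12.725,4.073), (7.403,5.492).
By the shoelace formula its area is 15.58.

15.58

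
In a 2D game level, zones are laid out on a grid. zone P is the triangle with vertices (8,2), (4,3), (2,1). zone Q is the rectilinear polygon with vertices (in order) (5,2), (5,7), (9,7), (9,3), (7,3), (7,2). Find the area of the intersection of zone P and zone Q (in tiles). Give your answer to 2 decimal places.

1.00

The intersection is the polygon with vertices (7,2.25), (7,2), (5,2), (5,2.75).
By the shoelace formula its area is 1.00.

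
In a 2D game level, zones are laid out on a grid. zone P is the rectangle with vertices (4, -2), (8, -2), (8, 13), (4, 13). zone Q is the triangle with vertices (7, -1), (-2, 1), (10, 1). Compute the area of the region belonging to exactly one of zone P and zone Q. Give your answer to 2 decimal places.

58.67

|zone P| = 60, |zone Q| = 12, |zone P∩zone Q| = 6.6667.
|zone P △ zone Q| = |zone P| + |zone Q| − 2·|zone P∩zone Q| = 60 + 12 − 13.3333 = 58.67.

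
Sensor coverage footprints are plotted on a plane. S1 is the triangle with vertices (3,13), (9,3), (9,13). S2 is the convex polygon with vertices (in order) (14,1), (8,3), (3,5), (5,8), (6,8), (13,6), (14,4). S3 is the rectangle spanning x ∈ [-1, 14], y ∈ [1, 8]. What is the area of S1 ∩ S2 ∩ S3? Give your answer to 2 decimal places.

6.21

The intersection is the polygon with vertices (6,8), (9,7.143), (9,3).
By the shoelace formula its area is 6.21.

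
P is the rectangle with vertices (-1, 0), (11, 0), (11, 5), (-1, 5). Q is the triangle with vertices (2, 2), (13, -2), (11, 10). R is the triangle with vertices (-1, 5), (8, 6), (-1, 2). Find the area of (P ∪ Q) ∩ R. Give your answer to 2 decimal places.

The region (P ∪ Q) ∩ R is the polygon with vertices (-1,5), (5.375,5), (6.286,5.809), (8,6), (-1,2).
By the shoelace formula its area is 10.92.

10.92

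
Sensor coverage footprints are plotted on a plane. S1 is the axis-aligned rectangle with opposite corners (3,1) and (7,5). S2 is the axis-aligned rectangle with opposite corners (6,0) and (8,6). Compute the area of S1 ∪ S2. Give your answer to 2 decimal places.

24.00

By inclusion–exclusion:
Individual areas: |S1| = 16, |S2| = 12.
|S1∩S2|: x∈[6,7], y∈[1,5] → 1·4 = 4.
|S1 ∪ S2| = 28 − 4 = 24.00.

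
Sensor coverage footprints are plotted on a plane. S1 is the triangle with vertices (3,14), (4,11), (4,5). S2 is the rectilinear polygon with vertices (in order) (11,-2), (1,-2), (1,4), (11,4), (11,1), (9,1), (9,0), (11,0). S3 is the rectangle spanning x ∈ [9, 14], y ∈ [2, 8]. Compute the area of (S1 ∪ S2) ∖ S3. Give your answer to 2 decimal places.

|S1 ∪ S2| = 61.
|(S1 ∪ S2) ∩ S3| = 4.
|(S1 ∪ S2) ∖ S3| = 61 − 4 = 57.00.

57.00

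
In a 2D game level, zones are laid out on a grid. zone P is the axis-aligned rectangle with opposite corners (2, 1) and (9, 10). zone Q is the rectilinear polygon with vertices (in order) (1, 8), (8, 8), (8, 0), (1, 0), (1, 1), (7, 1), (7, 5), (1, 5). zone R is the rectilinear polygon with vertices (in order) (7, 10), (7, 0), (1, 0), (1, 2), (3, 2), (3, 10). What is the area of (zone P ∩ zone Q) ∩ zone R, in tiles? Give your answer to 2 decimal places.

12.00

|zone P ∩ zone Q| = 22.
|(zone P ∩ zone Q) ∩ zone R| = 12.00.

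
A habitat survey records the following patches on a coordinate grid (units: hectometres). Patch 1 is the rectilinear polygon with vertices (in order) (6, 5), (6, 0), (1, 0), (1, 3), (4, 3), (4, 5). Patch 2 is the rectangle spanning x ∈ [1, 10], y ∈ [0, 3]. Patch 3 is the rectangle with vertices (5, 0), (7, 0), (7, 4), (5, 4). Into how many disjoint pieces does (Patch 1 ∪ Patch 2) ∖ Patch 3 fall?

2

(Patch 1 ∪ Patch 2) ∖ Patch 3 splits into 2 disjoint pieces (area 9, area 15).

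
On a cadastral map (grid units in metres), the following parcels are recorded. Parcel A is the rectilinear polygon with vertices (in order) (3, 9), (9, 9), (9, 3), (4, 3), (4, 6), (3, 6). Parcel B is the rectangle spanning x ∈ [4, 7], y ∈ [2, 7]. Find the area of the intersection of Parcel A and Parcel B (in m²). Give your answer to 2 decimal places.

The intersection is the polygon with vertices (4,3), (4,6), (4,7), (7,7), (7,3).
By the shoelace formula its area is 12.00.

12.00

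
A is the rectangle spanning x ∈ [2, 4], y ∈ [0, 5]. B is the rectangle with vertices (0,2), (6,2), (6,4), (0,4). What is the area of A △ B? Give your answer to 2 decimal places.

14.00

|A∩B|: x∈[2,4], y∈[2,4] → 2·2 = 4.
|A △ B| = |A| + |B| − 2·|A∩B| = 10 + 12 − 8 = 14.00.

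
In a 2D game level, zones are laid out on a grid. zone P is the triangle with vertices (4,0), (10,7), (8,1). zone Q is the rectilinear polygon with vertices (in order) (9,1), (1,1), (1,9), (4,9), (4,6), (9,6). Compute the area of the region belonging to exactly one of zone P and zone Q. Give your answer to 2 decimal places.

|zone P| = 11, |zone Q| = 49, |zone P∩zone Q| = 8.5119.
|zone P △ zone Q| = |zone P| + |zone Q| − 2·|zone P∩zone Q| = 11 + 49 − 17.0238 = 42.98.

42.98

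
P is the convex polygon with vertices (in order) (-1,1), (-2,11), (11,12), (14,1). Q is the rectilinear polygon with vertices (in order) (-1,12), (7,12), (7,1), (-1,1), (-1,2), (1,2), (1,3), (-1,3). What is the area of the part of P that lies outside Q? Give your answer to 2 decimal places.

66.92

|P| = 148, |P∩Q| = 81.0769.
|P ∖ Q| = |P| − |P∩Q| = 148 − 81.0769 = 66.92.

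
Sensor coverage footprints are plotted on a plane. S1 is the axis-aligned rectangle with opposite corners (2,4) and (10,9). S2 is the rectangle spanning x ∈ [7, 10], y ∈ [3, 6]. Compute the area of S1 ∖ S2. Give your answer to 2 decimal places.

34.00

|S1∩S2|: x∈[7,10], y∈[4,6] → 3·2 = 6.
|S1| = 40.
|S1 ∖ S2| = |S1| − |S1∩S2| = 40 − 6 = 34.00.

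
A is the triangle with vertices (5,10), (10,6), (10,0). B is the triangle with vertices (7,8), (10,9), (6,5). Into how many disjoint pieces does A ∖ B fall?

2

A ∖ B splits into 2 disjoint pieces (area 2.0706, area 11).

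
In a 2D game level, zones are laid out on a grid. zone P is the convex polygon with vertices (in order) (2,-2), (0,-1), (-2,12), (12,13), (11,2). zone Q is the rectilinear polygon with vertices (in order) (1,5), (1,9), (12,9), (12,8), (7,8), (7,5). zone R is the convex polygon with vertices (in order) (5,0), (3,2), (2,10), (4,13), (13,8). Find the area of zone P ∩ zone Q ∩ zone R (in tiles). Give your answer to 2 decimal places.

The intersection is the polygon with vertices (7,8), (7,5), (2.625,5), (2.125,9), (11.2,9), (11.615,8.769), (11.546,8).
By the shoelace formula its area is 23.04.

23.04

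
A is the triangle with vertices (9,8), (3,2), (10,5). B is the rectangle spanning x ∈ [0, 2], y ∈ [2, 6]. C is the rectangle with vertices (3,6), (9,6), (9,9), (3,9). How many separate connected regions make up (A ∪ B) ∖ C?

(A ∪ B) ∖ C splits into 2 disjoint pieces (area 10, area 8).

2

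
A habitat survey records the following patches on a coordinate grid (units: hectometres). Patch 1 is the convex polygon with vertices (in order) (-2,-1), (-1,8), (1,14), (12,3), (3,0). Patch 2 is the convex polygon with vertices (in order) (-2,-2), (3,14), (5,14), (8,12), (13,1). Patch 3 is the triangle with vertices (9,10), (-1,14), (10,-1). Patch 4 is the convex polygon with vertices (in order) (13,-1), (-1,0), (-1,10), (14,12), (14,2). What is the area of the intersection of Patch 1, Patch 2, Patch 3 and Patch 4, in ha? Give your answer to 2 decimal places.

28.86

The intersection is the polygon with vertices (1.805,10.175), (1.87,10.383), (4.294,10.706), (9.4,5.6), (9.706,2.235), (8.036,1.679).
By the shoelace formula its area is 28.86.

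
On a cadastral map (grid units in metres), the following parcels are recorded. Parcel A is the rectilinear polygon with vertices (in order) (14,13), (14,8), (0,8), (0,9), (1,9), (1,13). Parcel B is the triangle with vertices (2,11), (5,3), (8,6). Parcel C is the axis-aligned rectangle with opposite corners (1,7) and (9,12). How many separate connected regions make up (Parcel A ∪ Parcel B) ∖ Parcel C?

(Parcel A ∪ Parcel B) ∖ Parcel C splits into 3 disjoint pieces (area 33, area 9.9, area 1).

3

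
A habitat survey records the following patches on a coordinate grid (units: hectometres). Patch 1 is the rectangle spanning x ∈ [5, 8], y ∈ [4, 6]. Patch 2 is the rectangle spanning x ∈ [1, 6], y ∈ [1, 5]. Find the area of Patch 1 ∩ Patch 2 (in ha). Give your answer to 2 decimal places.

1.00

|Patch 1∩Patch 2|: x∈[5,6], y∈[4,5] → 1·1 = 1.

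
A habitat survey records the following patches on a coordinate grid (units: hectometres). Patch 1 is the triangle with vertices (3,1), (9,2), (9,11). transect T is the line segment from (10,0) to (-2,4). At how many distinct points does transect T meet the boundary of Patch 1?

The segment meets the boundary at (3.667,2.111), (5.667,1.444).

2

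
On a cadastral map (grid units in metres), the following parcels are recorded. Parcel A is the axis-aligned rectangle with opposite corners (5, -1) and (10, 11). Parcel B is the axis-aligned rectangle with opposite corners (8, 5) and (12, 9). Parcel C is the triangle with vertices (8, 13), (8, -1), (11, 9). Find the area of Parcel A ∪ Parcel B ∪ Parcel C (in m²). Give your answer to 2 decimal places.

70.17

By inclusion–exclusion:
Individual areas: |Parcel A| = 60, |Parcel B| = 16, |Parcel C| = 21.
|Parcel A∩Parcel B|: x∈[8,10], y∈[5,9] → 2·4 = 8.
|Parcel A∩Parcel C| = 17.1667.
|Parcel B∩Parcel C| = 9.6.
|Parcel A∩Parcel B∩Parcel C| = 7.9333.
|Parcel A ∪ Parcel B ∪ Parcel C| = 97 − 34.7667 + 7.9333 = 70.17.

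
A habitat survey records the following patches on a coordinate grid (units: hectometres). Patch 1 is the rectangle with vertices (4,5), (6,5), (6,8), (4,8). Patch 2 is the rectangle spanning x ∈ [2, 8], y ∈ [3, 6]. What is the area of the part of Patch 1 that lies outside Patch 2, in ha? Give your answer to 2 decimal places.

|Patch 1∩Patch 2|: x∈[4,6], y∈[5,6] → 2·1 = 2.
|Patch 1| = 6.
|Patch 1 ∖ Patch 2| = |Patch 1| − |Patch 1∩Patch 2| = 6 − 2 = 4.00.

4.00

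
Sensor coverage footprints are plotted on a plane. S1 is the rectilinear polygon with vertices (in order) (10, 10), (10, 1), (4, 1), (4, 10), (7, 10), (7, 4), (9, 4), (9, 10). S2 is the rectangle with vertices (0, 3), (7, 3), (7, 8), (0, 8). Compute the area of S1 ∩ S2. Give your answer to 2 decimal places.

The intersection is the polygon with vertices (4,8), (7,8), (7,4), (7,3), (4,3).
By the shoelace formula its area is 15.00.

15.00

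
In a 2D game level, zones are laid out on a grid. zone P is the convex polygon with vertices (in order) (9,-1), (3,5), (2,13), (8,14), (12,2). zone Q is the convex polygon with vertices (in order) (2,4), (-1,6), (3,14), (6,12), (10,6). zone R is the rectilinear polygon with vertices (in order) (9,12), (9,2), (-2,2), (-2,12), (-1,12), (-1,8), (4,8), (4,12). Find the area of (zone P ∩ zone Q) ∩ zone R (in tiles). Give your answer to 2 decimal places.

The region (zone P ∩ zone Q) ∩ zone R is the polygon with vertices (2.625,8), (4,8), (4,12), (6,12), (9,7.5), (9,5.75), (3.6,4.4), (3,5).
By the shoelace formula its area is 31.59.

31.59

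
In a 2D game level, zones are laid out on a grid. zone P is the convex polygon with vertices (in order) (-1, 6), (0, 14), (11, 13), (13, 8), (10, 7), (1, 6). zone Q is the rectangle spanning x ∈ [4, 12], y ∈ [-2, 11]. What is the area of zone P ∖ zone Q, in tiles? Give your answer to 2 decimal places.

|zone P| = 86.5, |zone P∩zone Q| = 33.2833.
|zone P ∖ zone Q| = |zone P| − |zone P∩zone Q| = 86.5 − 33.2833 = 53.22.

53.22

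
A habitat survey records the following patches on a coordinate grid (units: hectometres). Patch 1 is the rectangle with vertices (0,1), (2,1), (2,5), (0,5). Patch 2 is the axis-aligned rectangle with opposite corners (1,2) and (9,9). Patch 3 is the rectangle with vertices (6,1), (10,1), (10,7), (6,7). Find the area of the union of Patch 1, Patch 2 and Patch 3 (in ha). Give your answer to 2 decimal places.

By inclusion–exclusion:
Individual areas: |Patch 1| = 8, |Patch 2| = 56, |Patch 3| = 24.
|Patch 1∩Patch 2|: x∈[1,2], y∈[2,5] → 1·3 = 3.
|Patch 1∩Patch 3| = 0 (no overlap).
|Patch 2∩Patch 3|: x∈[6,9], y∈[2,7] → 3·5 = 15.
|Patch 1∩Patch 2∩Patch 3| = 0.
|Patch 1 ∪ Patch 2 ∪ Patch 3| = 88 − 18 + 0 = 70.00.

70.00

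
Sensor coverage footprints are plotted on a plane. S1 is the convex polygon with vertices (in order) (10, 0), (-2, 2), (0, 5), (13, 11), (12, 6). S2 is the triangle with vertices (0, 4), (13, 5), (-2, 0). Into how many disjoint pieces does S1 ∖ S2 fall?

S1 ∖ S2 splits into 2 disjoint pieces (area 19, area 43.8401).

2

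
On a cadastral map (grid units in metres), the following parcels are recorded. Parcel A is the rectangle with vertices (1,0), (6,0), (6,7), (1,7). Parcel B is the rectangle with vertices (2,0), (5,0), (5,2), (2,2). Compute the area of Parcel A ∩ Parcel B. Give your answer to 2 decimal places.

|Parcel A∩Parcel B|: x∈[2,5], y∈[0,2] → 3·2 = 6.

6.00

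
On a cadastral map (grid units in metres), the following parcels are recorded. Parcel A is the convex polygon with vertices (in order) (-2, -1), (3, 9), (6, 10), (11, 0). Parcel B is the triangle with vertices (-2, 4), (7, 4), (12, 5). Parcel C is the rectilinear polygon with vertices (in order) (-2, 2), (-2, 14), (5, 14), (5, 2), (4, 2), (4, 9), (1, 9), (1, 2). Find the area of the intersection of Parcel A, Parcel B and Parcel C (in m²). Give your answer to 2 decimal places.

0.55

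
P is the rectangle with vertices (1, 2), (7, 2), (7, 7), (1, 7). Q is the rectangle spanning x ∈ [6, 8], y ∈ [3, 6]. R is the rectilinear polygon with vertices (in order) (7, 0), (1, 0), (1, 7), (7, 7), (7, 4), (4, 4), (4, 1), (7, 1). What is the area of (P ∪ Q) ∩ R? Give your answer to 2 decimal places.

24.00

The region (P ∪ Q) ∩ R is the polygon with vertices (1,2), (1,7), (7,7), (7,6), (7,4), (4,4), (4,2).
By the shoelace formula its area is 24.00.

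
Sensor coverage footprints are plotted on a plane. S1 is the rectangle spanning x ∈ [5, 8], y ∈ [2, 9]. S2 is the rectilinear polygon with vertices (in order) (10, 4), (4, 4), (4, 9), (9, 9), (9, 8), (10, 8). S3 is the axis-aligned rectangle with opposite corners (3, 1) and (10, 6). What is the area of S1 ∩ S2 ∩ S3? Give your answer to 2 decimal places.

6.00

The intersection is the polygon with vertices (5,4), (5,6), (8,6), (8,4).
By the shoelace formula its area is 6.00.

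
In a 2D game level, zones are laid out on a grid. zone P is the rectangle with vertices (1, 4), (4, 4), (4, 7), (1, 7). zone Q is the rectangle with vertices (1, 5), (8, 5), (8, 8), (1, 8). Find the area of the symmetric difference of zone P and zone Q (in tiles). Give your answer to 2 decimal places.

|zone P∩zone Q|: x∈[1,4], y∈[5,7] → 3·2 = 6.
|zone P △ zone Q| = |zone P| + |zone Q| − 2·|zone P∩zone Q| = 9 + 21 − 12 = 18.00.

18.00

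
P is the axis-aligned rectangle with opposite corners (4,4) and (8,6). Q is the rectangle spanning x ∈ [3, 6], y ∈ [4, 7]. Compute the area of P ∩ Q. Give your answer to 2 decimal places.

4.00

|P∩Q|: x∈[4,6], y∈[4,6] → 2·2 = 4.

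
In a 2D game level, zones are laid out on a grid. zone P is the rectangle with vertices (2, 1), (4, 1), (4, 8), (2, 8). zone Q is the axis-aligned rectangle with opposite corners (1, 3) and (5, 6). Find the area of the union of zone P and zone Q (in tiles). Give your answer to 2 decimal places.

By inclusion–exclusion:
Individual areas: |zone P| = 14, |zone Q| = 12.
|zone P∩zone Q|: x∈[2,4], y∈[3,6] → 2·3 = 6.
|zone P ∪ zone Q| = 26 − 6 = 20.00.

20.00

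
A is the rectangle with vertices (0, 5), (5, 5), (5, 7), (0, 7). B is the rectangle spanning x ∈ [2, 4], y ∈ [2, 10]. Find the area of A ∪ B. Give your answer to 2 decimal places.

22.00

By inclusion–exclusion:
Individual areas: |A| = 10, |B| = 16.
|A∩B|: x∈[2,4], y∈[5,7] → 2·2 = 4.
|A ∪ B| = 26 − 4 = 22.00.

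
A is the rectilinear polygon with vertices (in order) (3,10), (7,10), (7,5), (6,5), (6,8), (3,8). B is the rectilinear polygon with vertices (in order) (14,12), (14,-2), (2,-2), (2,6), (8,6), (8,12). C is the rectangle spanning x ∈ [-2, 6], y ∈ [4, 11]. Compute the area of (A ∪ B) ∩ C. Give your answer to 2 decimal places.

|A ∪ B| = 142.
|(A ∪ B) ∩ C| = 14.00.

14.00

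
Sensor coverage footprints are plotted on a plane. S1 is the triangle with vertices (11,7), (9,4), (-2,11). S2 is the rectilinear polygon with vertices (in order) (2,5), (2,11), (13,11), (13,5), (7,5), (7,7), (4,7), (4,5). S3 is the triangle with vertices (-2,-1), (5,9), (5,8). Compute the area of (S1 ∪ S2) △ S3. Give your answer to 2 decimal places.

65.46

|S1 ∪ S2| = 66.0926.
|(S1 ∪ S2) ∩ S3| = 2.0683.
|(S1 ∪ S2) △ S3| = 66.0926 + 3.5 − 4.1365 = 65.46.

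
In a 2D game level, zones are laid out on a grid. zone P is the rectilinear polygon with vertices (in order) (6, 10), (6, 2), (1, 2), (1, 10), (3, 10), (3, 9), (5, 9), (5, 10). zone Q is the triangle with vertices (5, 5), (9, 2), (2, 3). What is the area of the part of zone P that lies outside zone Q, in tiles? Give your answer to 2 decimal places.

|zone P| = 38, |zone P∩zone Q| = 5.7679.
|zone P ∖ zone Q| = |zone P| − |zone P∩zone Q| = 38 − 5.7679 = 32.23.

32.23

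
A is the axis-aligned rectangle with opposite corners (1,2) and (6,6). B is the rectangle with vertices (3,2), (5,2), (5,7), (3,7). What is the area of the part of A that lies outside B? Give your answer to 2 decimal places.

12.00

|A∩B|: x∈[3,5], y∈[2,6] → 2·4 = 8.
|A| = 20.
|A ∖ B| = |A| − |A∩B| = 20 − 8 = 12.00.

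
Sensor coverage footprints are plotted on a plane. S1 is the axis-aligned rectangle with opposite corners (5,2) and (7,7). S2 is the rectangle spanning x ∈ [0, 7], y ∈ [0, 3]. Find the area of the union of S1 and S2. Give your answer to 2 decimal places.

By inclusion–exclusion:
Individual areas: |S1| = 10, |S2| = 21.
|S1∩S2|: x∈[5,7], y∈[2,3] → 2·1 = 2.
|S1 ∪ S2| = 31 − 2 = 29.00.

29.00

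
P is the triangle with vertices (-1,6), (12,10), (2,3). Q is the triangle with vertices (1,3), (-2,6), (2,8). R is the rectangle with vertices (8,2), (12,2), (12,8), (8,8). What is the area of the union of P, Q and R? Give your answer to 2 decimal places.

54.12

By inclusion–exclusion:
Individual areas: |P| = 25.5, |Q| = 9, |R| = 24.
|P∩Q| = 3.9249.
|P∩R| = 0.4571.
|Q∩R| = 0.
|P∩Q∩R| = 0.
|P ∪ Q ∪ R| = 58.5 − 4.382 + 0 = 54.12.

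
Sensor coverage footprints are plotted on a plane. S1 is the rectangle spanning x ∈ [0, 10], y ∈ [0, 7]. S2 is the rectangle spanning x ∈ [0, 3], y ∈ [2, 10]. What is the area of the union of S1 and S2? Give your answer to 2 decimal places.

79.00

By inclusion–exclusion:
Individual areas: |S1| = 70, |S2| = 24.
|S1∩S2|: x∈[0,3], y∈[2,7] → 3·5 = 15.
|S1 ∪ S2| = 94 − 15 = 79.00.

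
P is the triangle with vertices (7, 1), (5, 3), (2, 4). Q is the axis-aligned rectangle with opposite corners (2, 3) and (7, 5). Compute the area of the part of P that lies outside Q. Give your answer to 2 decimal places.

1.33

|P| = 2, |P∩Q| = 0.6667.
|P ∖ Q| = |P| − |P∩Q| = 2 − 0.6667 = 1.33.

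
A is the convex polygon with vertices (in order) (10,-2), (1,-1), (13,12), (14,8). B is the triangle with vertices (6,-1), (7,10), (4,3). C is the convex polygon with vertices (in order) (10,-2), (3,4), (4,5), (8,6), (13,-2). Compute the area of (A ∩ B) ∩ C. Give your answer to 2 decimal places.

The region (A ∩ B) ∩ C is the polygon with vertices (6.205,1.253), (4.46,2.748), (6.546,5.008).
By the shoelace formula its area is 3.53.

3.53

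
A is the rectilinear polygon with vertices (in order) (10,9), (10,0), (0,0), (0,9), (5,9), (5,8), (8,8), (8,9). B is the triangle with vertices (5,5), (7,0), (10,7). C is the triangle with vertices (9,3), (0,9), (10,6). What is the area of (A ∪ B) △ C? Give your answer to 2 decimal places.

|A ∪ B| = 87.
|(A ∪ B) ∩ C| = 16.5.
|(A ∪ B) △ C| = 87 + 16.5 − 33 = 70.50.

70.50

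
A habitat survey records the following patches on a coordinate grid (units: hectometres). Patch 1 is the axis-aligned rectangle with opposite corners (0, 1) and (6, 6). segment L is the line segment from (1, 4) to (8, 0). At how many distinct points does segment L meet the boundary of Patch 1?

1

The segment meets the boundary at (6,1.143).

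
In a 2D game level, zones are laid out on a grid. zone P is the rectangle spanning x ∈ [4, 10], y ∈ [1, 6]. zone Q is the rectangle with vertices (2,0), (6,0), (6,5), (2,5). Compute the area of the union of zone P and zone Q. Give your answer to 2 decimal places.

42.00

By inclusion–exclusion:
Individual areas: |zone P| = 30, |zone Q| = 20.
|zone P∩zone Q|: x∈[4,6], y∈[1,5] → 2·4 = 8.
|zone P ∪ zone Q| = 50 − 8 = 42.00.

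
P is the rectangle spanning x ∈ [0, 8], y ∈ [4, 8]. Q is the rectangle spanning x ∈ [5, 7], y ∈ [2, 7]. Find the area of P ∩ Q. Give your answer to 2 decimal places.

6.00

|P∩Q|: x∈[5,7], y∈[4,7] → 2·3 = 6.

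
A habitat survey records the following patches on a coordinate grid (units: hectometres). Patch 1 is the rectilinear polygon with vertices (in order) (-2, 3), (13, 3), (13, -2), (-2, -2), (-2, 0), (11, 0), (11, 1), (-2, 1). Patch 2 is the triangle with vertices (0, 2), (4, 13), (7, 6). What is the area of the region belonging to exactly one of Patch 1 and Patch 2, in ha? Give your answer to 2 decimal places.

91.11

|Patch 1| = 62, |Patch 2| = 30.5, |Patch 1∩Patch 2| = 0.6932.
|Patch 1 △ Patch 2| = |Patch 1| + |Patch 2| − 2·|Patch 1∩Patch 2| = 62 + 30.5 − 1.3864 = 91.11.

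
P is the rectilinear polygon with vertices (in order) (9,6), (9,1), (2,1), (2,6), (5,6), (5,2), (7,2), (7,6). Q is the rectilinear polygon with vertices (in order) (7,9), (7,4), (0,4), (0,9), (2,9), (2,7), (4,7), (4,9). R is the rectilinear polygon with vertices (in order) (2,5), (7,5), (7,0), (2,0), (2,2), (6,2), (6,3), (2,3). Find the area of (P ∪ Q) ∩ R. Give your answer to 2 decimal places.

13.00

|P ∪ Q| = 52.
|(P ∪ Q) ∩ R| = 13.00.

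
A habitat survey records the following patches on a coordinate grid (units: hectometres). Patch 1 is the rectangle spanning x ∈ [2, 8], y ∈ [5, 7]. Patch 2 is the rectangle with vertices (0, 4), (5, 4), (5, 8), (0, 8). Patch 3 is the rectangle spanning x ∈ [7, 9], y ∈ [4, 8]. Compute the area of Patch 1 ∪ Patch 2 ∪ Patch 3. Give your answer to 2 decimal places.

By inclusion–exclusion:
Individual areas: |Patch 1| = 12, |Patch 2| = 20, |Patch 3| = 8.
|Patch 1∩Patch 2|: x∈[2,5], y∈[5,7] → 3·2 = 6.
|Patch 1∩Patch 3|: x∈[7,8], y∈[5,7] → 1·2 = 2.
|Patch 2∩Patch 3| = 0 (no overlap).
|Patch 1∩Patch 2∩Patch 3| = 0.
|Patch 1 ∪ Patch 2 ∪ Patch 3| = 40 − 8 + 0 = 32.00.

32.00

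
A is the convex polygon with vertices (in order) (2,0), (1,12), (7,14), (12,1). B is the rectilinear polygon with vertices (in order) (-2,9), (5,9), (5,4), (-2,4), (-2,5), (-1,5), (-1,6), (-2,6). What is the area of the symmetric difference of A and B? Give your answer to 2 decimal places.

|A| = 104.5, |B| = 34, |A∩B| = 17.7083.
|A △ B| = |A| + |B| − 2·|A∩B| = 104.5 + 34 − 35.4167 = 103.08.

103.08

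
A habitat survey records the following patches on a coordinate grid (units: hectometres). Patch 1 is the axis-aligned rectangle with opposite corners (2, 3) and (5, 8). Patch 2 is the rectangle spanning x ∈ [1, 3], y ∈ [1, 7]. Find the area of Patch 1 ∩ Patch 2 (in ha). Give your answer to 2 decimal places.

4.00

|Patch 1∩Patch 2|: x∈[2,3], y∈[3,7] → 1·4 = 4.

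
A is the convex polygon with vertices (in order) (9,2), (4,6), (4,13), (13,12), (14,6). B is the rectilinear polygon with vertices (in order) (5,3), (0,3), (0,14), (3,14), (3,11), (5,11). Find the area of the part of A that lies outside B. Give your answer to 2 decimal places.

|A| = 81.5, |A∩B| = 5.4.
|A ∖ B| = |A| − |A∩B| = 81.5 − 5.4 = 76.10.

76.10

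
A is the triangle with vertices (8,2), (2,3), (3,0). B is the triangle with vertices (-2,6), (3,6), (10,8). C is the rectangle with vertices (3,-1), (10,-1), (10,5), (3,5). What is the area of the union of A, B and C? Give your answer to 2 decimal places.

By inclusion–exclusion:
Individual areas: |A| = 8.5, |B| = 5, |C| = 42.
|A∩B| = 0.
|A∩C| = 7.0833.
|B∩C| = 0.
|A∩B∩C| = 0.
|A ∪ B ∪ C| = 55.5 − 7.0833 + 0 = 48.42.

48.42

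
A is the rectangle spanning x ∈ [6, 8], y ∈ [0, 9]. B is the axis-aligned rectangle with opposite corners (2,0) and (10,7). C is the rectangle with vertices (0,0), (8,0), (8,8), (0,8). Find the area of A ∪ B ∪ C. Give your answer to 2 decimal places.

80.00

By inclusion–exclusion:
Individual areas: |A| = 18, |B| = 56, |C| = 64.
|A∩B|: x∈[6,8], y∈[0,7] → 2·7 = 14.
|A∩C|: x∈[6,8], y∈[0,8] → 2·8 = 16.
|B∩C|: x∈[2,8], y∈[0,7] → 6·7 = 42.
|A∩B∩C| = 14.
|A ∪ B ∪ C| = 138 − 72 + 14 = 80.00.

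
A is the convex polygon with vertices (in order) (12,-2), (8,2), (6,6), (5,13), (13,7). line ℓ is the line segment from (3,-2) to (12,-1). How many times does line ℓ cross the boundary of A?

The segment meets the boundary at (11.1,-1.1).

1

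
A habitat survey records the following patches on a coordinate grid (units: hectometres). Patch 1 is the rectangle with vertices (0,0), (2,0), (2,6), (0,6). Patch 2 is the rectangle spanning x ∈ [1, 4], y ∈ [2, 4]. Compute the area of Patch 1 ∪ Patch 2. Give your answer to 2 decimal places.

16.00

By inclusion–exclusion:
Individual areas: |Patch 1| = 12, |Patch 2| = 6.
|Patch 1∩Patch 2|: x∈[1,2], y∈[2,4] → 1·2 = 2.
|Patch 1 ∪ Patch 2| = 18 − 2 = 16.00.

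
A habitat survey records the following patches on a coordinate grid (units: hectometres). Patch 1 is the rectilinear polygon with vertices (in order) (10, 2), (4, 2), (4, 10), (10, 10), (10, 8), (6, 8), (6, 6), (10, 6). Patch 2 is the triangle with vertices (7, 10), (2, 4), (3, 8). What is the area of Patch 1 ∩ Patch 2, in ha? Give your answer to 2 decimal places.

3.15

The intersection is the polygon with vertices (4,8.5), (7,10), (4,6.4).
By the shoelace formula its area is 3.15.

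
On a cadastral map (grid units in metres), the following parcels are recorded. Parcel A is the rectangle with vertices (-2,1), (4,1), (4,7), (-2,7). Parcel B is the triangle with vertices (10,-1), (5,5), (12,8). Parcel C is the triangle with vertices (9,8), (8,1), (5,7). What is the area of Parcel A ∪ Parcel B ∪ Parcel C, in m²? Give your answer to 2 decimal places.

By inclusion–exclusion:
Individual areas: |Parcel A| = 36, |Parcel B| = 28.5, |Parcel C| = 13.5.
|Parcel A∩Parcel B| = 0.
|Parcel A∩Parcel C| = 0.
|Parcel B∩Parcel C| = 7.7681.
|Parcel A∩Parcel B∩Parcel C| = 0.
|Parcel A ∪ Parcel B ∪ Parcel C| = 78 − 7.7681 + 0 = 70.23.

70.23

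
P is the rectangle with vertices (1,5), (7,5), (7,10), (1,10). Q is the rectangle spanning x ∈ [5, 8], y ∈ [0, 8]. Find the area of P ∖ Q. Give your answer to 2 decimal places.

24.00

|P∩Q|: x∈[5,7], y∈[5,8] → 2·3 = 6.
|P| = 30.
|P ∖ Q| = |P| − |P∩Q| = 30 − 6 = 24.00.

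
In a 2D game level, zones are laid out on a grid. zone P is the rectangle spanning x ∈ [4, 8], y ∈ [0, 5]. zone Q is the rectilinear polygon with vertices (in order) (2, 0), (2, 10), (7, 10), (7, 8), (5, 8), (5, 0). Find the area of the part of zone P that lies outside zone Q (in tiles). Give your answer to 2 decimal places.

|zone P| = 20, |zone P∩zone Q| = 5.
|zone P ∖ zone Q| = |zone P| − |zone P∩zone Q| = 20 − 5 = 15.00.

15.00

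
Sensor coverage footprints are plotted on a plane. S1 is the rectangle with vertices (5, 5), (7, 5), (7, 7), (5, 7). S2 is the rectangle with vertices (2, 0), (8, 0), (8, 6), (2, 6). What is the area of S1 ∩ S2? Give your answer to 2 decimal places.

2.00

|S1∩S2|: x∈[5,7], y∈[5,6] → 2·1 = 2.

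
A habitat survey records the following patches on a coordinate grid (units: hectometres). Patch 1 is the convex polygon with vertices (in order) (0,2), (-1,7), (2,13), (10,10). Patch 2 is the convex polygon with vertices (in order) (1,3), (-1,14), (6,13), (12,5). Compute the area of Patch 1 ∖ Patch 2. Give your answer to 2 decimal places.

8.43

|Patch 1| = 57.5, |Patch 1∩Patch 2| = 49.0698.
|Patch 1 ∖ Patch 2| = |Patch 1| − |Patch 1∩Patch 2| = 57.5 − 49.0698 = 8.43.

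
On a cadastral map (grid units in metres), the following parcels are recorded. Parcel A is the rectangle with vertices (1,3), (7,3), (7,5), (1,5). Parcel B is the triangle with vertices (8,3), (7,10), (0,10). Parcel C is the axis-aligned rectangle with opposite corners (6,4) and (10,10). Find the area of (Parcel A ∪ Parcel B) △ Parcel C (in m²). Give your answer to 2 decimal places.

42.63

|Parcel A ∪ Parcel B| = 35.7768.
|(Parcel A ∪ Parcel B) ∩ Parcel C| = 8.5714.
|(Parcel A ∪ Parcel B) △ Parcel C| = 35.7768 + 24 − 17.1429 = 42.63.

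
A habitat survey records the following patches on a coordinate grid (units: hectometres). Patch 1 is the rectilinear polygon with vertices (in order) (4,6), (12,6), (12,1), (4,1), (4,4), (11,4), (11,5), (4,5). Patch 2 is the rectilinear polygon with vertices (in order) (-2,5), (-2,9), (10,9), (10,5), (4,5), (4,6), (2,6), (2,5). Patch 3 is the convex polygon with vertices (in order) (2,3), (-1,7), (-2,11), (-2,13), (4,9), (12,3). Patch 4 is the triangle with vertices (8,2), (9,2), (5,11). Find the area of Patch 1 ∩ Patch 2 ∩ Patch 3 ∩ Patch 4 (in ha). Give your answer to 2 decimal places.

0.61

The intersection is the polygon with vertices (7.222,6), (7.667,5), (7,5), (6.667,6).
By the shoelace formula its area is 0.61.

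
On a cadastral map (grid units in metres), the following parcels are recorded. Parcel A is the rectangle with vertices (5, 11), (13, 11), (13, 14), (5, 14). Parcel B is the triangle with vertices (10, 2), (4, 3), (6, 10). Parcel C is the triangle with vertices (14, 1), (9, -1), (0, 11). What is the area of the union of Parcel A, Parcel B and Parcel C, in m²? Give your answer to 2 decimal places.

By inclusion–exclusion:
Individual areas: |Parcel A| = 24, |Parcel B| = 22, |Parcel C| = 39.
|Parcel A∩Parcel B| = 0.
|Parcel A∩Parcel C| = 0.
|Parcel B∩Parcel C| = 14.2087.
|Parcel A∩Parcel B∩Parcel C| = 0.
|Parcel A ∪ Parcel B ∪ Parcel C| = 85 − 14.2087 + 0 = 70.79.

70.79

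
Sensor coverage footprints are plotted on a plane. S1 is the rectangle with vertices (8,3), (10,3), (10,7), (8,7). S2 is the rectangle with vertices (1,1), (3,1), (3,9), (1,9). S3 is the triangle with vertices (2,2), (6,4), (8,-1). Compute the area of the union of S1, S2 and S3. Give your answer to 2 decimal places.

By inclusion–exclusion:
Individual areas: |S1| = 8, |S2| = 16, |S3| = 12.
|S1∩S2| = 0 (no overlap).
|S1∩S3| = 0.
|S2∩S3| = 0.5.
|S1∩S2∩S3| = 0.
|S1 ∪ S2 ∪ S3| = 36 − 0.5 + 0 = 35.50.

35.50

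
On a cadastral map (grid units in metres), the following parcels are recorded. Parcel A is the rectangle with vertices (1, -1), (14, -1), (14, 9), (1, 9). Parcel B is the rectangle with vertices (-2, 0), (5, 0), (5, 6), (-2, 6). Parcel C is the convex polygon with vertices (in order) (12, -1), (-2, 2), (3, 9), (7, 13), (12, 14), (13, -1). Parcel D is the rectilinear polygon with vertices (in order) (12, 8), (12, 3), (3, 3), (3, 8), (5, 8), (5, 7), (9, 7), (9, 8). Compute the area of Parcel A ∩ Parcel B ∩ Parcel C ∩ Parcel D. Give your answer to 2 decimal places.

The intersection is the polygon with vertices (5,3), (3,3), (3,6), (5,6).
By the shoelace formula its area is 6.00.

6.00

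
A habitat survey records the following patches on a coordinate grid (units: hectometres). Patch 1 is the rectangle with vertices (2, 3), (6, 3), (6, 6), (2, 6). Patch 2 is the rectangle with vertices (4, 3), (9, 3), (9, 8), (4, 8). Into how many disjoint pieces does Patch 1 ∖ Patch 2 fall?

1

Patch 1 ∖ Patch 2 is a single connected region.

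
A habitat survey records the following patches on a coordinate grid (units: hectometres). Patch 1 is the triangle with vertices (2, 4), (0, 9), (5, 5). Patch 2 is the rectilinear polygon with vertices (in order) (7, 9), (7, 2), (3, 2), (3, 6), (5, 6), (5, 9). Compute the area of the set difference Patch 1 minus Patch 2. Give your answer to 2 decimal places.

|Patch 1| = 8.5, |Patch 1∩Patch 2| = 2.0417.
|Patch 1 ∖ Patch 2| = |Patch 1| − |Patch 1∩Patch 2| = 8.5 − 2.0417 = 6.46.

6.46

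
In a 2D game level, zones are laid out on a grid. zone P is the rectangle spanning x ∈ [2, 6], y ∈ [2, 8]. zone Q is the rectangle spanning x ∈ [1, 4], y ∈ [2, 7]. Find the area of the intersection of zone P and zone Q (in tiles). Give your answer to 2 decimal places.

|zone P∩zone Q|: x∈[2,4], y∈[2,7] → 2·5 = 10.

10.00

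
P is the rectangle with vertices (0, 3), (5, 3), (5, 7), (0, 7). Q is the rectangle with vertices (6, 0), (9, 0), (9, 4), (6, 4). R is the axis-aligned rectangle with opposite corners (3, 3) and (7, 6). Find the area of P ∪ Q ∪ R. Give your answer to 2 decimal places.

By inclusion–exclusion:
Individual areas: |P| = 20, |Q| = 12, |R| = 12.
|P∩Q| = 0 (no overlap).
|P∩R|: x∈[3,5], y∈[3,6] → 2·3 = 6.
|Q∩R|: x∈[6,7], y∈[3,4] → 1·1 = 1.
|P∩Q∩R| = 0.
|P ∪ Q ∪ R| = 44 − 7 + 0 = 37.00.

37.00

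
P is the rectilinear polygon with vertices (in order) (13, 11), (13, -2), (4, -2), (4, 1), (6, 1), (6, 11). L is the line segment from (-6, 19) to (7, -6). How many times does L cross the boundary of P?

2

The segment meets the boundary at (4.92,-2), (4,-0.231).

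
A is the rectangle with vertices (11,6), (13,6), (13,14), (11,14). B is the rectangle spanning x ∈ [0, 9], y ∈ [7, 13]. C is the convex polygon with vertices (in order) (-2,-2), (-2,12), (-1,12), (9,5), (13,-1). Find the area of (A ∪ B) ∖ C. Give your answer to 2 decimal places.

56.79

|A ∪ B| = 70.
|(A ∪ B) ∩ C| = 13.2071.
|(A ∪ B) ∖ C| = 70 − 13.2071 = 56.79.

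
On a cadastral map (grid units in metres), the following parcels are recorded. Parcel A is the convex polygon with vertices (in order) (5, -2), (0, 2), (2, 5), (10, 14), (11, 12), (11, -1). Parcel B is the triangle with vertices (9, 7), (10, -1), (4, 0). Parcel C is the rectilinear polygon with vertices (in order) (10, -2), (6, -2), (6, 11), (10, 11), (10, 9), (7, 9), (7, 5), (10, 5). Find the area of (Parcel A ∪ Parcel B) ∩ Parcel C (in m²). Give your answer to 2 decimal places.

|Parcel A ∪ Parcel B| = 105.
|(Parcel A ∪ Parcel B) ∩ Parcel C| = 37.00.

37.00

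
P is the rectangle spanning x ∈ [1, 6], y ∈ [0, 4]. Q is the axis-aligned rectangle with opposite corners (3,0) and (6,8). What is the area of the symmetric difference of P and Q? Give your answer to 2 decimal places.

20.00

|P∩Q|: x∈[3,6], y∈[0,4] → 3·4 = 12.
|P △ Q| = |P| + |Q| − 2·|P∩Q| = 20 + 24 − 24 = 20.00.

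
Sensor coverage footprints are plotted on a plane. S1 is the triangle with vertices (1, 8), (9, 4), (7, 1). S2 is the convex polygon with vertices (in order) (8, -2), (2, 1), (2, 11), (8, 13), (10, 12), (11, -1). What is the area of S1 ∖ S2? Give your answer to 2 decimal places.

|S1| = 16, |S1∩S2| = 15.6667.
|S1 ∖ S2| = |S1| − |S1∩S2| = 16 − 15.6667 = 0.33.

0.33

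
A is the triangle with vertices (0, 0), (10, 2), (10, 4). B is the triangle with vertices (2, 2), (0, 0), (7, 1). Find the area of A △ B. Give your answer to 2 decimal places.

|A| = 10, |B| = 6, |A∩B| = 2.4.
|A △ B| = |A| + |B| − 2·|A∩B| = 10 + 6 − 4.8 = 11.20.

11.20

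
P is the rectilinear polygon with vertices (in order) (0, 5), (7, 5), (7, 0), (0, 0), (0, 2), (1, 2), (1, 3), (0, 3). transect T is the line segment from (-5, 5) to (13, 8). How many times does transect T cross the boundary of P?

0

The segment lies entirely outside P and never meets its boundary.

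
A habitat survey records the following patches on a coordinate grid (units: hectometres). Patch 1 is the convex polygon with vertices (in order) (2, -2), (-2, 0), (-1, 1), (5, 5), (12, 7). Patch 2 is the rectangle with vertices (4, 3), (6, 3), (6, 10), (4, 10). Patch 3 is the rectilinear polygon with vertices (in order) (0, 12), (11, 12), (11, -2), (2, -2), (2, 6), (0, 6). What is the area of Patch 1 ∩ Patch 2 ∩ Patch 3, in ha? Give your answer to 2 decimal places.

The intersection is the polygon with vertices (6,5.286), (6,3), (4,3), (4,4.333), (5,5).
By the shoelace formula its area is 3.81.

3.81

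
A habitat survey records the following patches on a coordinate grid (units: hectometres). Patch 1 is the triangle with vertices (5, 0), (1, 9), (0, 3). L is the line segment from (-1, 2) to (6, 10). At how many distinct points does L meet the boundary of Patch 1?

The segment meets the boundary at (2.389,5.874), (0.029,3.176).

2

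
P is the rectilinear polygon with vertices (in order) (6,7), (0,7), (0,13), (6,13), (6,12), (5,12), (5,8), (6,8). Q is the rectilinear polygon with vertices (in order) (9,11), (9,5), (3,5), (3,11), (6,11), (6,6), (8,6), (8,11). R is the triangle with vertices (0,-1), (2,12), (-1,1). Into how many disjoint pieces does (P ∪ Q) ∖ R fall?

1

(P ∪ Q) ∖ R is a single connected region.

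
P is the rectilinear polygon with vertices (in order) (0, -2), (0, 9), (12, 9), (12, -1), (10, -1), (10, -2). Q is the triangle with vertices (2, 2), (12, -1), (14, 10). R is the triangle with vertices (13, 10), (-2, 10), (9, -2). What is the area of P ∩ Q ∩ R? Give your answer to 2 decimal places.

34.04

The intersection is the polygon with vertices (6.598,0.621), (4.069,3.379), (12,8.667), (12,7), (9.576,-0.273).
By the shoelace formula its area is 34.04.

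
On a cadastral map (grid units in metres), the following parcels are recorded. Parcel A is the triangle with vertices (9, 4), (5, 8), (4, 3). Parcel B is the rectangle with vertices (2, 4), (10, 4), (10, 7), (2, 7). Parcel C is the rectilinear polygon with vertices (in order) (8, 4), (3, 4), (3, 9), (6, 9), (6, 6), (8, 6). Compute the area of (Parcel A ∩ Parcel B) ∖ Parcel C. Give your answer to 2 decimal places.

|Parcel A ∩ Parcel B| = 9.
|(Parcel A ∩ Parcel B) ∩ Parcel C| = 8.
|(Parcel A ∩ Parcel B) ∖ Parcel C| = 9 − 8 = 1.00.

1.00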